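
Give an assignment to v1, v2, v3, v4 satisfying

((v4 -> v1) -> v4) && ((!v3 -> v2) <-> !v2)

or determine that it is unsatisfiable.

v1 = False, v2 = False, v3 = True, v4 = True

  (v4 -> v1) -> v4 = True
    v4 -> v1 = False
  (!v3 -> v2) <-> !v2 = True
    !v3 -> v2 = True
      !v3 = False
    !v2 = True
Both conjuncts True, so the formula holds.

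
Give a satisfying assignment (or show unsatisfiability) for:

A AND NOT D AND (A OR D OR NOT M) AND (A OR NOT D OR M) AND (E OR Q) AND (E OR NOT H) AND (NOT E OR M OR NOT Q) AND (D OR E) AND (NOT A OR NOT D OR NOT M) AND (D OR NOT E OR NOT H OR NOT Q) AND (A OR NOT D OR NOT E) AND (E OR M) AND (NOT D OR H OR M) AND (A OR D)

Unit clause (A) forces A = True.
Unit clause (NOT D) forces D = False.
In (D OR E) only E is left, so E = True.
Set M = False.
  then (NOT E OR M OR NOT Q) forces Q = False.
Set H = True.
All clauses satisfied.

M = False, E = True, Q = False, A = True, H = True, D = False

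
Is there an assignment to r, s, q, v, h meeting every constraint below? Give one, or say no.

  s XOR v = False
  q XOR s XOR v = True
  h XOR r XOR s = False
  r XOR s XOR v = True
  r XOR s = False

r=T, s=T, q=T, v=T, h=F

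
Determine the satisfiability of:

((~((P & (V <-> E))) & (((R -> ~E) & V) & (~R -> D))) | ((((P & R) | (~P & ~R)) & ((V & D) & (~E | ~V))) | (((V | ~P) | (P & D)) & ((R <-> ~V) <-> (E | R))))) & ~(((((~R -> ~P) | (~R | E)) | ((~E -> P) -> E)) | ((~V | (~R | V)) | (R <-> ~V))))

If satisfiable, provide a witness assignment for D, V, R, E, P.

The formula is unsatisfiable.

The conjunct ~(((((~R -> ~P) | (~R | E)) | ((~E -> P) -> E)) | ((~V | (~R | V)) | (R <-> ~V)))) is unsatisfiable on its own:
  V = True: this becomes ~(((((~R -> ~P) | (~R | E)) | ((~E -> P) -> E)) | True)) = False.
  V = False: this becomes ~(((((~R -> ~P) | (~R | E)) | ((~E -> P) -> E)) | True)) = False.
So the whole conjunction is unsatisfiable.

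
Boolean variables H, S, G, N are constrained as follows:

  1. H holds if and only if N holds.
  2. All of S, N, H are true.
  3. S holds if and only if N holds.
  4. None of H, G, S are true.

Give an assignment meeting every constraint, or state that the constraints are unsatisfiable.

Case H = True:
  Constraint (4) is violated (H=T) — contradiction.
Case H = False:
  Constraint (2) is violated (H=F) — contradiction.
Both cases fail — unsatisfiable.

Unsatisfiable — no assignment works.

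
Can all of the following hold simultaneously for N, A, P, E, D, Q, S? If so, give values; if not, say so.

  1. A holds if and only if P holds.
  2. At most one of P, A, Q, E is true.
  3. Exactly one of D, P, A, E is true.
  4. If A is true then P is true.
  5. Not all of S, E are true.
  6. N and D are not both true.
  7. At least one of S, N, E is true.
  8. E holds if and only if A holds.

N = False; A = False; P = False; E = False; D = True; Q = False; S = True

  (1) A=F, P=F — same ✓
  (2) {P, A, Q, E}: 0 true — at most one ✓
  (3) {D, P, A, E}: 1 true — exactly one ✓
  (4) A=F ⇒ P: vacuous ✓
  (5) {S, E}: 1/2 true — not all ✓
  (6) N=F, D=T — not both ✓
  (7) {S, N, E}: 1 true — at least one ✓
  (8) E=F, A=F — same ✓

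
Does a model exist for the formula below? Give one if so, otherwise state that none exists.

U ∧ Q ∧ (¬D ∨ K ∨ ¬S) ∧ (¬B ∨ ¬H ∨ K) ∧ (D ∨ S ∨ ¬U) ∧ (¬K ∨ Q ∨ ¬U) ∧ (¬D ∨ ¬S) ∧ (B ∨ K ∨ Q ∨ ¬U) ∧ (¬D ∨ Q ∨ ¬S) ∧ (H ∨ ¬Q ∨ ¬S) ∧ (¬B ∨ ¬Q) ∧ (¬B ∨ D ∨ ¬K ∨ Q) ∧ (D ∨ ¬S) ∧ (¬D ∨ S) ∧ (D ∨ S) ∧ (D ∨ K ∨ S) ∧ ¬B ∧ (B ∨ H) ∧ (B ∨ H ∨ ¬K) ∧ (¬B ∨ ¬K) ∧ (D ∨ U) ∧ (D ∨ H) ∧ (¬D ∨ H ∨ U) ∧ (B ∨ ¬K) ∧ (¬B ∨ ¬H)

Unsatisfiable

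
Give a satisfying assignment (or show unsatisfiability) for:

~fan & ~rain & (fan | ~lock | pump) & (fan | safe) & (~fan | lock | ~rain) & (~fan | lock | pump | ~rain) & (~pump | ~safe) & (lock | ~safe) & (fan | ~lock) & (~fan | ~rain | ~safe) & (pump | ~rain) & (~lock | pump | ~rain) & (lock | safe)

Unsatisfiable

Case rain = True:
  Clause (~rain) is falsified — contradiction.
Case rain = False:
  (~fan) forces fan = False.
  (fan | safe) forces safe = True.
  (~pump | ~safe) forces pump = False.
  (fan | ~lock | pump) forces lock = False.
  Clause (lock | ~safe) is falsified — contradiction.
Both cases fail, so the formula is unsatisfiable.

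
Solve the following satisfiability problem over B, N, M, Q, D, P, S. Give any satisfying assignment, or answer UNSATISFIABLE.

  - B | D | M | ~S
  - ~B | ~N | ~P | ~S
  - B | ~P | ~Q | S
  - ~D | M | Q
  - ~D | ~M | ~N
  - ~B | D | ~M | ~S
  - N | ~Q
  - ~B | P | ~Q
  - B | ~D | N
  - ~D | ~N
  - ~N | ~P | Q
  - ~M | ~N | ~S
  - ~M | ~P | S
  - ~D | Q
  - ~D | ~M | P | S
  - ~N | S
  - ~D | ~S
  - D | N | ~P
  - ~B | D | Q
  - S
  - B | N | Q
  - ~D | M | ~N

UNSATISFIABLE

Case N = True:
  (~D | ~N) forces D = False.
  (~N | S) forces S = True.
  (~M | ~N | ~S) forces M = False.
  (B | D | M | ~S) forces B = True.
  (~B | ~N | ~P | ~S) forces P = False.
  (~B | P | ~Q) forces Q = False.
  Clause (~B | D | Q) is falsified — contradiction.
Case N = False:
  (N | ~Q) forces Q = False.
  (~D | Q) forces D = False.
  (D | N | ~P) forces P = False.
  (~B | D | Q) forces B = False.
  Clause (B | N | Q) is falsified — contradiction.
Both cases fail, so the formula is unsatisfiable.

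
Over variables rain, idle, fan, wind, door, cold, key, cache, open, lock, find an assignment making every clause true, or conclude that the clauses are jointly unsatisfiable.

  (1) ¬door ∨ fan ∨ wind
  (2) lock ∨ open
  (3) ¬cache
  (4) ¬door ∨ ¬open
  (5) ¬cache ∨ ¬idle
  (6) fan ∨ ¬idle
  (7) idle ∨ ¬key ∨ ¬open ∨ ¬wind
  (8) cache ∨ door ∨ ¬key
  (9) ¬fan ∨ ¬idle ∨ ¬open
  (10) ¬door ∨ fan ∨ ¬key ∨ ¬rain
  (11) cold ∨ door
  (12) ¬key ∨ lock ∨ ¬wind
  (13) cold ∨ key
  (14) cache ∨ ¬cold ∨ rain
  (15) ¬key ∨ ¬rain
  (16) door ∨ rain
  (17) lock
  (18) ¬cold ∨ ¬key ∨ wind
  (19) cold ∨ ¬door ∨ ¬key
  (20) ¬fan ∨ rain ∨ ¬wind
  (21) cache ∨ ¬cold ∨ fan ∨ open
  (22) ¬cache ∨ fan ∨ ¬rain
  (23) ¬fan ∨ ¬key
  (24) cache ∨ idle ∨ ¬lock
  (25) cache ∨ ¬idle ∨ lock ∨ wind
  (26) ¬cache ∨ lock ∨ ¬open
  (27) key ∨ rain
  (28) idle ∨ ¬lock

Unit clause (¬cache) forces cache = False.
Unit clause (lock) forces lock = True.
In (cache ∨ idle ∨ ¬lock) only idle is left, so idle = True.
In (fan ∨ ¬idle) only fan is left, so fan = True.
In (¬fan ∨ ¬idle ∨ ¬open) only ¬open is left, so open = False.
In (¬fan ∨ ¬key) only ¬key is left, so key = False.
In (key ∨ rain) only rain is left, so rain = True.
In (cold ∨ key) only cold is left, so cold = True.
Set wind = True.
Set door = False.
All clauses satisfied.

rain = True, idle = True, fan = True, wind = True, door = False, cold = True, key = False, cache = False, open = False, lock = True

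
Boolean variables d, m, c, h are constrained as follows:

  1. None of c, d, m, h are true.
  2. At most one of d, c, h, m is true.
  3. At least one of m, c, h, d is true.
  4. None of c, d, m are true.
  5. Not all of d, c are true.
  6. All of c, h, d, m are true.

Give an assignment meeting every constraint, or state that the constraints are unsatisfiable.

Case d = True:
  Constraint (1) is violated (d=T) — contradiction.
Case d = False:
  Constraint (6) is violated (d=F) — contradiction.
Both cases fail — unsatisfiable.

UNSATISFIABLE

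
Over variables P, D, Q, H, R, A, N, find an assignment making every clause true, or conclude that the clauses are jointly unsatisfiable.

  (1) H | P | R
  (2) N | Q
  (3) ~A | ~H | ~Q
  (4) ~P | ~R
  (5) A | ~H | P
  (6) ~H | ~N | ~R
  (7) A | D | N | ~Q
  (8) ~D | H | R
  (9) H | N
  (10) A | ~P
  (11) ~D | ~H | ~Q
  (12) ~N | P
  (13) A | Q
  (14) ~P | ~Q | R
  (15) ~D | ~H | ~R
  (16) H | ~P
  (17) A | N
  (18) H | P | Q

P: True; D: True; Q: False; H: True; R: False; A: True; N: True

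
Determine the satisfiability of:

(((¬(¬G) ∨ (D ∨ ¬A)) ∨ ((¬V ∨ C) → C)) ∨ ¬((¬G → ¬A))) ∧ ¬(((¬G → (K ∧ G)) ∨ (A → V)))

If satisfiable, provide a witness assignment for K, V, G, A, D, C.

K = True, V = False, G = False, A = True, D = False, C = True

  ((¬(¬G) ∨ (D ∨ ¬A)) ∨ ((¬V ∨ C) → C)) ∨ ¬((¬G → ¬A)) = True
    (¬(¬G) ∨ (D ∨ ¬A)) ∨ ((¬V ∨ C) → C) = True
      ¬(¬G) ∨ (D ∨ ¬A) = False
        ¬(¬G) = False
          ¬G = True
        D ∨ ¬A = False
          ¬A = False
      (¬V ∨ C) → C = True
        ¬V ∨ C = True
          ¬V = True
    ¬((¬G → ¬A)) = True
      ¬G → ¬A = False
        ¬G = True
        ¬A = False
  ¬(((¬G → (K ∧ G)) ∨ (A → V))) = True
    (¬G → (K ∧ G)) ∨ (A → V) = False
      ¬G → (K ∧ G) = False
        ¬G = True
        K ∧ G = False
      A → V = False
Both conjuncts True, so the formula holds.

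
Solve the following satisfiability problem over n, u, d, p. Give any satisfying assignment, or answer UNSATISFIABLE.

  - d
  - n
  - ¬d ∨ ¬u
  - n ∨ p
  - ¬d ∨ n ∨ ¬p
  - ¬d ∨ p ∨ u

n=T; u=F; d=T; p=T

Unit clause (d) forces d = True.
Unit clause (n) forces n = True.
In (¬d ∨ ¬u) only ¬u is left, so u = False.
In (¬d ∨ p ∨ u) only p is left, so p = True.
Check each clause:
  (d): d holds.
  (n): n holds.
  (¬d ∨ ¬u): ¬u holds.
  (n ∨ p): n holds.
  (¬d ∨ n ∨ ¬p): n holds.
  (¬d ∨ p ∨ u): p holds.
All clauses satisfied.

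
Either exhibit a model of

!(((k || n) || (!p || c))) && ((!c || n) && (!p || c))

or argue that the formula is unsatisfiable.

Unsatisfiable

Case c = True: the conjunct !(((k || n) || (!p || c))) becomes !(((k || n) || True)) = False.
Case c = False: the formula simplifies to !(((k || n) || !p)) && !p.
  p = True: the conjunct !p is False.
  p = False: the conjunct !(((k || n) || !p)) becomes !(((k || n) || True)) = False.
Both cases fail — unsatisfiable.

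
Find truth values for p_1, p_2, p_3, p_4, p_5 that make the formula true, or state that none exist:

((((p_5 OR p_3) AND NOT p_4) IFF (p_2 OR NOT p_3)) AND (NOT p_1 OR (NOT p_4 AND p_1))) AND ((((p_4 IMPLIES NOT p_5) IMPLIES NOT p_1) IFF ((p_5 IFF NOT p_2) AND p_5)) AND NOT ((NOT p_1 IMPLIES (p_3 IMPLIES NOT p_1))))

The conjunct NOT ((NOT p_1 IMPLIES (p_3 IMPLIES NOT p_1))) is unsatisfiable on its own:
  p_1=F, p_3=F: evaluates to False.
  p_1=F, p_3=T: evaluates to False.
  p_1=T, p_3=F: evaluates to False.
  p_1=T, p_3=T: evaluates to False.
So the whole conjunction is unsatisfiable.

Unsatisfiable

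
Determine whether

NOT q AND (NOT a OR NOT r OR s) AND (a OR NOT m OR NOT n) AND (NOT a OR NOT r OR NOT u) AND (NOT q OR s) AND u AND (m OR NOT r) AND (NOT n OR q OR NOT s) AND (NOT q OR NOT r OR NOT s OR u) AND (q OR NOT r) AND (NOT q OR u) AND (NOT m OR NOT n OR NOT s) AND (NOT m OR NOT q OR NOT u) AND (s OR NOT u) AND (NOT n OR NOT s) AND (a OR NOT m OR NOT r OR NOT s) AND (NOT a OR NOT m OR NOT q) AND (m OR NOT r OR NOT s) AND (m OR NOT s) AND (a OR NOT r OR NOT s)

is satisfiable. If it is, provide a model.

a = False, n = False, r = False, s = True, m = True, q = False, u = True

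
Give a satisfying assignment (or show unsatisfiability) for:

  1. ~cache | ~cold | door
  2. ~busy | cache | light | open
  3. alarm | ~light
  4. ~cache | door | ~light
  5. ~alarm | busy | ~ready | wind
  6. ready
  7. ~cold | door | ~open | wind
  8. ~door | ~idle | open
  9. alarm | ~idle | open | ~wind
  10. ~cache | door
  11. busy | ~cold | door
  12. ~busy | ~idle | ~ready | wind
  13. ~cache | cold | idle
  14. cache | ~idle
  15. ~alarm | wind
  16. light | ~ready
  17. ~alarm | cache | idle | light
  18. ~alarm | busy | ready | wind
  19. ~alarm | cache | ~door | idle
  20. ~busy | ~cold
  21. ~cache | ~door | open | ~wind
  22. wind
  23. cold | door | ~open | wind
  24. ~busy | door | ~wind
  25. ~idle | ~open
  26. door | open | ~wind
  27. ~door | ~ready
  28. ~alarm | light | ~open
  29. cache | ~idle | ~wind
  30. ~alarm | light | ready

busy: False, alarm: True, open: True, ready: True, cache: False, idle: False, light: True, door: False, cold: False, wind: True

Unit clause (ready) forces ready = True.
In (light | ~ready) only light is left, so light = True.
Unit clause (wind) forces wind = True.
In (~door | ~ready) only ~door is left, so door = False.
In (alarm | ~light) only alarm is left, so alarm = True.
In (~cache | door | ~light) only ~cache is left, so cache = False.
In (cache | ~idle) only ~idle is left, so idle = False.
In (~busy | door | ~wind) only ~busy is left, so busy = False.
In (door | open | ~wind) only open is left, so open = True.
In (busy | ~cold | door) only ~cold is left, so cold = False.
All clauses satisfied.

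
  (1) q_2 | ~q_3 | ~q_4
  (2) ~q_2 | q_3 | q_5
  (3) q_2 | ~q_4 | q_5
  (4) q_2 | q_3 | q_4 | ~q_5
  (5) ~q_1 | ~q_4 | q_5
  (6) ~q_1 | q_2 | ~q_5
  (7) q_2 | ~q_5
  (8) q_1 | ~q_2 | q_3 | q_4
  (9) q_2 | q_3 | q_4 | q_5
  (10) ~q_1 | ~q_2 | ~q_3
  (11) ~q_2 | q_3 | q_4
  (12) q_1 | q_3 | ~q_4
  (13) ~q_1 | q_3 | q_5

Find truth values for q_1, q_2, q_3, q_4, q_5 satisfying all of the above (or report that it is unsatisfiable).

Set q_1 = False.
Set q_2 = True.
Try q_3 = False:
  (~q_2 | q_3 | q_5) forces q_5 = True.
  (q_1 | ~q_2 | q_3 | q_4) forces q_4 = True.
  clause (q_1 | q_3 | ~q_4) is falsified — backtrack.
So q_3 = True.
Set q_4 = True.
Set q_5 = False.
All clauses satisfied.

q_1 = False, q_2 = True, q_3 = True, q_4 = True, q_5 = False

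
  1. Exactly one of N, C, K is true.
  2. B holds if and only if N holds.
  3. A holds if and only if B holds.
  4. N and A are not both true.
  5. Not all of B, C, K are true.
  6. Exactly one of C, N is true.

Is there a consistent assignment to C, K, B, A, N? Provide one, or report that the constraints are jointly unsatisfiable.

C: True, K: False, B: False, A: False, N: False

  (1) {N, C, K}: 1 true — exactly one ✓
  (2) B=F, N=F — same ✓
  (3) A=F, B=F — same ✓
  (4) N=F, A=F — not both ✓
  (5) {B, C, K}: 1/3 true — not all ✓
  (6) {C, N}: 1 true — exactly one ✓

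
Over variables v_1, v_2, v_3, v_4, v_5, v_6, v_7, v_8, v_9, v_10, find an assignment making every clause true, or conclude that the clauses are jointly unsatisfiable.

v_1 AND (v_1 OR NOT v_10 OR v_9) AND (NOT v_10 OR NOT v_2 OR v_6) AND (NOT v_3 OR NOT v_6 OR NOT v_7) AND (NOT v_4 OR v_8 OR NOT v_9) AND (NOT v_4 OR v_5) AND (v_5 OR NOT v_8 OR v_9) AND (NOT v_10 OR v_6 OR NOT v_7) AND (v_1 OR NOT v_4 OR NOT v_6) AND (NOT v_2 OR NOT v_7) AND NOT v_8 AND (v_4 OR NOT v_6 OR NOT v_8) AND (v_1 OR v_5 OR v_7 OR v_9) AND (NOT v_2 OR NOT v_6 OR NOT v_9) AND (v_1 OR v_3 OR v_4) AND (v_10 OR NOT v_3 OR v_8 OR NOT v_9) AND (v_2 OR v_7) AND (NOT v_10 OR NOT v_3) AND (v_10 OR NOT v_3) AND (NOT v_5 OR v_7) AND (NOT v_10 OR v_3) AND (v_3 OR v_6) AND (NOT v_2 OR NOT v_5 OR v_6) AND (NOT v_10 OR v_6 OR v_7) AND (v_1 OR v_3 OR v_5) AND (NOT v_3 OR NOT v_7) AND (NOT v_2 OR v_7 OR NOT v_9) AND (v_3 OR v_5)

v_1: True, v_2: False, v_3: False, v_4: True, v_5: True, v_6: True, v_7: True, v_8: False, v_9: False, v_10: False

Unit clause (v_1) forces v_1 = True.
Unit clause (NOT v_8) forces v_8 = False.
Set v_2 = False.
  then (v_2 OR v_7) forces v_7 = True.
  then (NOT v_3 OR NOT v_7) forces v_3 = False.
  then (v_3 OR v_5) forces v_5 = True.
  then (NOT v_10 OR v_3) forces v_10 = False.
  then (v_3 OR v_6) forces v_6 = True.
Set v_4 = True.
  then (NOT v_4 OR v_8 OR NOT v_9) forces v_9 = False.
All clauses satisfied.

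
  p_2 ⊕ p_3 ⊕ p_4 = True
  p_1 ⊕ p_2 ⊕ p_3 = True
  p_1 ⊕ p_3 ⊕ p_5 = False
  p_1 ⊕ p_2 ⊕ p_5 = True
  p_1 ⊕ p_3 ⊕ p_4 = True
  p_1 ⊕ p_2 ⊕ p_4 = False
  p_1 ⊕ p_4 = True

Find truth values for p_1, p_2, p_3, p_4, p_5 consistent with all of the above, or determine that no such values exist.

Adding constraints 1, 2, 7 mod 2: every variable appears an even number of times on the left, so the left side is 0.
But the right sides sum to 1 (mod 2). 0 ≠ 1 — the system is inconsistent.

Unsatisfiable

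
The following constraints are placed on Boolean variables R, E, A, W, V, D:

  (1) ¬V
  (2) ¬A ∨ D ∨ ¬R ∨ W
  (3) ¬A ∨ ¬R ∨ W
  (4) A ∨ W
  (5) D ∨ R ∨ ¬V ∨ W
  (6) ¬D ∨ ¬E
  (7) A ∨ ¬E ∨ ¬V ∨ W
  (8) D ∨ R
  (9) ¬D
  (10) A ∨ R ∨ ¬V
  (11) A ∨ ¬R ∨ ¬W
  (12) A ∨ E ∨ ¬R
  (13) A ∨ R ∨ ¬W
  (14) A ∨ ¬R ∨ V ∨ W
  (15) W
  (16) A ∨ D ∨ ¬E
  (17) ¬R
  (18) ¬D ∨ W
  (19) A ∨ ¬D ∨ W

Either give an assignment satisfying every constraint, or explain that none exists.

Unsatisfiable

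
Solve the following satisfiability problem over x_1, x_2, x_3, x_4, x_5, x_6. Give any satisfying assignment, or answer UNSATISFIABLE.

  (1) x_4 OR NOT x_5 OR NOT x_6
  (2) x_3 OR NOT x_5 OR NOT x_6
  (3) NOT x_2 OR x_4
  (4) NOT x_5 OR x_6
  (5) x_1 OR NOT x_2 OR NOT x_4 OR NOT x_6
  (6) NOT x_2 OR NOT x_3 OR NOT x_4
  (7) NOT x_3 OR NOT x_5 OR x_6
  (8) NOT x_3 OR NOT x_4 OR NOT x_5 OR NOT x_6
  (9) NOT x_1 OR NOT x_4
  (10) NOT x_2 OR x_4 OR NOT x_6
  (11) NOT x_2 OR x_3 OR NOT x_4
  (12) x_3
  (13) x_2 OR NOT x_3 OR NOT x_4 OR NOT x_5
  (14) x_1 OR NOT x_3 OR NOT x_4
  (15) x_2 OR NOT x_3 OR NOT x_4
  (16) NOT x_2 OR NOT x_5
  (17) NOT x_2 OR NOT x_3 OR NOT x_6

x_1=F, x_2=F, x_3=T, x_4=F, x_5=F, x_6=T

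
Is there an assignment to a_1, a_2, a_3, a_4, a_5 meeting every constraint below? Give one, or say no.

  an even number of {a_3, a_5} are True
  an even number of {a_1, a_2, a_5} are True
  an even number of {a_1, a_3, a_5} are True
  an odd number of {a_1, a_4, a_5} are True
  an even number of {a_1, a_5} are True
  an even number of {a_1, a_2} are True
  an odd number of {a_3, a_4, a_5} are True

a_1=F, a_2=F, a_3=F, a_4=T, a_5=F

{a_3, a_5}: 0 true → even ✓
{a_1, a_2, a_5}: 0 true → even ✓
{a_1, a_3, a_5}: 0 true → even ✓
{a_1, a_4, a_5}: 1 true → odd ✓
{a_1, a_5}: 0 true → even ✓
{a_1, a_2}: 0 true → even ✓
{a_3, a_4, a_5}: 1 true → odd ✓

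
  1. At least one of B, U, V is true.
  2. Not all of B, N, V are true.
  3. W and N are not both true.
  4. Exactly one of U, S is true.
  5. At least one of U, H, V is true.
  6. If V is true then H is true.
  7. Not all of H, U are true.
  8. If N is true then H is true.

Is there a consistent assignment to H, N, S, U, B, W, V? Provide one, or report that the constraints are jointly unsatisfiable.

H: True; N: False; S: True; U: False; B: False; W: True; V: True

  (1) {B, U, V}: 1 true — at least one ✓
  (2) {B, N, V}: 1/3 true — not all ✓
  (3) W=T, N=F — not both ✓
  (4) {U, S}: 1 true — exactly one ✓
  (5) {U, H, V}: 2 true — at least one ✓
  (6) V=T ⇒ H: T ✓
  (7) {H, U}: 1/2 true — not all ✓
  (8) N=F ⇒ H: vacuous ✓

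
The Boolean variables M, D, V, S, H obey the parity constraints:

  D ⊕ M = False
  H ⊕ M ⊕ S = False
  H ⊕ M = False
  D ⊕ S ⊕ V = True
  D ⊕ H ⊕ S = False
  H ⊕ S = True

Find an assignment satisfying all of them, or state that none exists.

M = True; D = True; V = False; S = False; H = True

D ⊕ M = T ⊕ T = False ✓
H ⊕ M ⊕ S = T ⊕ T ⊕ F = False ✓
H ⊕ M = T ⊕ T = False ✓
D ⊕ S ⊕ V = T ⊕ F ⊕ F = True ✓
D ⊕ H ⊕ S = T ⊕ T ⊕ F = False ✓
H ⊕ S = T ⊕ F = True ✓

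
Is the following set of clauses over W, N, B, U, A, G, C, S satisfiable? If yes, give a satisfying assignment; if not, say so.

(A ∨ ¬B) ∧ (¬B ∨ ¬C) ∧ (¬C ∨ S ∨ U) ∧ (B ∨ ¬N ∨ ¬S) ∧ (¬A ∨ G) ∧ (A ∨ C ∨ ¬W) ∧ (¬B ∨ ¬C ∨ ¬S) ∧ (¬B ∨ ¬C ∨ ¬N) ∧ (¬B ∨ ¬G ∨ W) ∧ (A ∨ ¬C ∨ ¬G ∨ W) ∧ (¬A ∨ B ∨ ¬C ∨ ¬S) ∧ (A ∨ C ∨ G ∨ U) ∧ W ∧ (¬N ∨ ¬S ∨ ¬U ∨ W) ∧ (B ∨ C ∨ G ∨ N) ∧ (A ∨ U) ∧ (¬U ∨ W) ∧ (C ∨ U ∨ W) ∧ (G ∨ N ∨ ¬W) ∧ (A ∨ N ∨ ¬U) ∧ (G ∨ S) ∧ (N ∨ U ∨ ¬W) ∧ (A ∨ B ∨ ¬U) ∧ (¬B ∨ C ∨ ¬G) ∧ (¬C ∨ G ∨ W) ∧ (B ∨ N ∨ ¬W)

W=T; N=T; B=F; U=T; A=T; G=T; C=F; S=F

Unit clause (W) forces W = True.
Set N = True.
Try B = True:
  (A ∨ ¬B) forces A = True.
  (¬B ∨ ¬C) forces C = False.
  (¬A ∨ G) forces G = True.
  clause (¬B ∨ C ∨ ¬G) is falsified — backtrack.
So B = False.
  then (B ∨ ¬N ∨ ¬S) forces S = False.
  then (G ∨ S) forces G = True.
Set U = True.
  then (A ∨ B ∨ ¬U) forces A = True.
Set C = False.
All clauses satisfied.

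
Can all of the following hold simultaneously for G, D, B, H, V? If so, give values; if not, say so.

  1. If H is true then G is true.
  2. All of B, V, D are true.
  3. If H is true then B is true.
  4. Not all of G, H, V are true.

G: True, D: True, B: True, H: False, V: True

  (1) H=F ⇒ G: vacuous ✓
  (2) {B, V, D}: all 3 true ✓
  (3) H=F ⇒ B: vacuous ✓
  (4) {G, H, V}: 2/3 true — not all ✓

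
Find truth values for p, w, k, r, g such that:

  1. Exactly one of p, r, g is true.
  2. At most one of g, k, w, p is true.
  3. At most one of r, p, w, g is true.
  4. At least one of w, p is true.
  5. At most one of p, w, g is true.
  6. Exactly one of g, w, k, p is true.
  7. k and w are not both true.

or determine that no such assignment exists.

p = True; w = False; k = False; r = False; g = False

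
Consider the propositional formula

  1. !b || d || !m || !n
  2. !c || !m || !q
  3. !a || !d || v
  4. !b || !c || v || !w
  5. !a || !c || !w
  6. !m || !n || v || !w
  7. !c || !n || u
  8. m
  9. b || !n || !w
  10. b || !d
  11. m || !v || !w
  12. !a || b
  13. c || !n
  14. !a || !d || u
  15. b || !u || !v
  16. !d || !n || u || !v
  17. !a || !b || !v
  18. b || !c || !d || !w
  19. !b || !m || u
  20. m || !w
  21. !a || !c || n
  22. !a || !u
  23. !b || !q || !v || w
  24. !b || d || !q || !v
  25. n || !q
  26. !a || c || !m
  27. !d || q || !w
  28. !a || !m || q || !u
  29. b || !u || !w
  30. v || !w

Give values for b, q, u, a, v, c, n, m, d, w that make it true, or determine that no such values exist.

b: True, q: False, u: True, a: False, v: True, c: False, n: False, m: True, d: False, w: True

Unit clause (m) forces m = True.
Set b = True.
  then (!b || !m || u) forces u = True.
  then (!a || !u) forces a = False.
Try q = True:
  (!c || !m || !q) forces c = False.
  (c || !n) forces n = False.
  clause (n || !q) is falsified — backtrack.
So q = False.
Set v = True.
Set c = False.
  then (c || !n) forces n = False.
Set d = False.
Set w = True.
All clauses satisfied.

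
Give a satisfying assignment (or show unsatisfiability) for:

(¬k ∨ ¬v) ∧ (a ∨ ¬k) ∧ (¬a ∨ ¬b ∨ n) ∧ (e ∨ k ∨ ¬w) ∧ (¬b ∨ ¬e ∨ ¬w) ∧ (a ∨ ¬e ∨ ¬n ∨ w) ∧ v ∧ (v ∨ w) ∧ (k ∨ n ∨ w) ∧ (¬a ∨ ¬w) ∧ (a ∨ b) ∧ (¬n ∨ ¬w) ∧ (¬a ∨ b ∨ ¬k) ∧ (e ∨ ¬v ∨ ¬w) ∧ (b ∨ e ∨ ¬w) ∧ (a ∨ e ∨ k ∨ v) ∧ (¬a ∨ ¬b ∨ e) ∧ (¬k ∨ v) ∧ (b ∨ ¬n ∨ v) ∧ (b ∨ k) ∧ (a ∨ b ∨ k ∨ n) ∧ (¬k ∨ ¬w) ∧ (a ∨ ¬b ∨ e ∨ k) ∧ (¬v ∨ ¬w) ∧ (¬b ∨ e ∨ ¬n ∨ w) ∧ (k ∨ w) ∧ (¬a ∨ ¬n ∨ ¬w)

Case w = True:
  (v) forces v = True.
  Clause (¬v ∨ ¬w) is falsified — contradiction.
Case w = False:
  (v) forces v = True.
  (¬k ∨ ¬v) forces k = False.
  Clause (k ∨ w) is falsified — contradiction.
Both cases fail, so the formula is unsatisfiable.

The formula is unsatisfiable.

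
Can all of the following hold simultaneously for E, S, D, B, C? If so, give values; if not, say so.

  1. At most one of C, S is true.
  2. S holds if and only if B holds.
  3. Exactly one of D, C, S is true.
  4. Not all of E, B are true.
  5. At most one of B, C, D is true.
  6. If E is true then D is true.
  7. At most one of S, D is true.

E = False, S = False, D = True, B = False, C = False

  (1) {C, S}: 0 true — at most one ✓
  (2) S=F, B=F — same ✓
  (3) {D, C, S}: 1 true — exactly one ✓
  (4) {E, B}: 0/2 true — not all ✓
  (5) {B, C, D}: 1 true — at most one ✓
  (6) E=F ⇒ D: vacuous ✓
  (7) {S, D}: 1 true — at most one ✓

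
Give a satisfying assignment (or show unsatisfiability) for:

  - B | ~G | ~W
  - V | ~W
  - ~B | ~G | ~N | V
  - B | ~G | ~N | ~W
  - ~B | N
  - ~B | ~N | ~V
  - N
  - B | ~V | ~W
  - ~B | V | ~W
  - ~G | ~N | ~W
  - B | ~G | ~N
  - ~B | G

Unit clause (N) forces N = True.
Set V = True.
  then (~B | ~N | ~V) forces B = False.
  then (B | ~V | ~W) forces W = False.
  then (B | ~G | ~N) forces G = False.
All clauses satisfied.

V = True, G = False, N = True, W = False, B = False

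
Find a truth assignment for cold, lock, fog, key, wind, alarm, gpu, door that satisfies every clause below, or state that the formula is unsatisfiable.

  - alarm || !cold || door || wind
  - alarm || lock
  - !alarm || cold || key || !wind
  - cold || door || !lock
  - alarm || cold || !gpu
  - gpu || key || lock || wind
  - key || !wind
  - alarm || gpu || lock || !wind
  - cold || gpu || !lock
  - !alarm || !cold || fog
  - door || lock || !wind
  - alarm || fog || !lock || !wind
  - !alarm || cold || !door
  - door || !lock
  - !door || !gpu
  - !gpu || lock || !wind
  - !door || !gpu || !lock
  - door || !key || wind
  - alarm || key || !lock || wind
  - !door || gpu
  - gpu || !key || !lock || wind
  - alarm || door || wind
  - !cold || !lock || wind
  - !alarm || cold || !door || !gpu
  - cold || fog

cold=F; lock=F; fog=T; key=F; wind=F; alarm=T; gpu=T; door=F

Set cold = False.
  then (cold || fog) forces fog = True.
Try lock = True:
  (cold || door || !lock) forces door = True.
  (cold || gpu || !lock) forces gpu = True.
  clause (!door || !gpu) is falsified — backtrack.
So lock = False.
  then (alarm || lock) forces alarm = True.
  then (!alarm || cold || !door) forces door = False.
  then (door || lock || !wind) forces wind = False.
  then (door || !key || wind) forces key = False.
  then (gpu || key || lock || wind) forces gpu = True.
All clauses satisfied.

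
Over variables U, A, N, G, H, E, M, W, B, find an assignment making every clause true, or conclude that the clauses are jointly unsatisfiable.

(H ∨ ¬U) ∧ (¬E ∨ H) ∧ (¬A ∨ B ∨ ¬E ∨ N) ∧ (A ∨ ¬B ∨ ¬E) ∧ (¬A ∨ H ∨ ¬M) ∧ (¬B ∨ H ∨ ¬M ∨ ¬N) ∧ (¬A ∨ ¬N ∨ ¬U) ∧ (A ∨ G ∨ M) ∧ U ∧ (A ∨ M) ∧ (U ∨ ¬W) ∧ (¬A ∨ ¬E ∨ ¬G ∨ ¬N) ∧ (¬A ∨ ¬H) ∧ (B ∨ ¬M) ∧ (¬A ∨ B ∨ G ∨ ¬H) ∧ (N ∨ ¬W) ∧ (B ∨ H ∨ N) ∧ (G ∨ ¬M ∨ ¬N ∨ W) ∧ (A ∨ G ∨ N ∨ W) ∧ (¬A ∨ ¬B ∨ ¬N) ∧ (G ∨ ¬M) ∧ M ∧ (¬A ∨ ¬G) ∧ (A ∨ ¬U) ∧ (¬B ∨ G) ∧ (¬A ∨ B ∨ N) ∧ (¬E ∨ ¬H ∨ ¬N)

No satisfying assignment exists.

Case U = True:
  (H ∨ ¬U) forces H = True.
  (¬A ∨ ¬H) forces A = False.
  Clause (A ∨ ¬U) is falsified — contradiction.
Case U = False:
  Clause (U) is falsified — contradiction.
Both cases fail, so the formula is unsatisfiable.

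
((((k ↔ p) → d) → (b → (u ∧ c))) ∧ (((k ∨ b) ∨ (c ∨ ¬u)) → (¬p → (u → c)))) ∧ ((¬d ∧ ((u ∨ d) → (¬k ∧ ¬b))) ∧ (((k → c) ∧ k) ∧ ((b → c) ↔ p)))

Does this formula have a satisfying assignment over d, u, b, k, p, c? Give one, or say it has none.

d=F, u=F, b=T, k=T, p=T, c=T

  (((k ↔ p) → d) → (b → (u ∧ c))) ∧ (((k ∨ b) ∨ (c ∨ ¬u)) → (¬p → (u → c))) = True
    ((k ↔ p) → d) → (b → (u ∧ c)) = True
      (k ↔ p) → d = False
        k ↔ p = True
      b → (u ∧ c) = False
        u ∧ c = False
    ((k ∨ b) ∨ (c ∨ ¬u)) → (¬p → (u → c)) = True
      (k ∨ b) ∨ (c ∨ ¬u) = True
        k ∨ b = True
        c ∨ ¬u = True
          ¬u = True
      ¬p → (u → c) = True
        ¬p = False
        u → c = True
  (¬d ∧ ((u ∨ d) → (¬k ∧ ¬b))) ∧ (((k → c) ∧ k) ∧ ((b → c) ↔ p)) = True
    ¬d ∧ ((u ∨ d) → (¬k ∧ ¬b)) = True
      ¬d = True
      (u ∨ d) → (¬k ∧ ¬b) = True
        u ∨ d = False
        ¬k ∧ ¬b = False
          ¬k = False
          ¬b = False
    ((k → c) ∧ k) ∧ ((b → c) ↔ p) = True
      (k → c) ∧ k = True
        k → c = True
      (b → c) ↔ p = True
        b → c = True
Both conjuncts True, so the formula holds.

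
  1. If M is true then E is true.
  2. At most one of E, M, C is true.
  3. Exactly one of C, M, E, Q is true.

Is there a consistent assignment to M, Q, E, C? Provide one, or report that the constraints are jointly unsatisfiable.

M: False, Q: False, E: False, C: True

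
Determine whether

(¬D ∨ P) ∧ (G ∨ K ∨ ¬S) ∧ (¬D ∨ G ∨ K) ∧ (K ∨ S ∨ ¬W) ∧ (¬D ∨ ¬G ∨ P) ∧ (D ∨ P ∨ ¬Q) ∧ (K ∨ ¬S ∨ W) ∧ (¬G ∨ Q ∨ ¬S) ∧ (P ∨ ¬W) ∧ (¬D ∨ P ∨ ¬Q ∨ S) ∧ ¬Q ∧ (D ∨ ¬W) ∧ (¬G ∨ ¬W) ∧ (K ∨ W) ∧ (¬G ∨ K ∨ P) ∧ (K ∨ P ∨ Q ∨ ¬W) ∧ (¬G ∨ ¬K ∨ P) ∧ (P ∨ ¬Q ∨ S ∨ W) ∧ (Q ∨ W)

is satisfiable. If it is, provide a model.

D: True, K: True, W: True, S: True, P: True, Q: False, G: False

Unit clause (¬Q) forces Q = False.
In (Q ∨ W) only W is left, so W = True.
In (P ∨ ¬W) only P is left, so P = True.
In (D ∨ ¬W) only D is left, so D = True.
In (¬G ∨ ¬W) only ¬G is left, so G = False.
In (¬D ∨ G ∨ K) only K is left, so K = True.
Set S = True.
All clauses satisfied.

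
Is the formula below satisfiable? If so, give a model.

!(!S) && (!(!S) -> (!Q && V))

Q=F, S=T, V=T

  !(!S) = True
    !S = False
  !(!S) -> (!Q && V) = True
    !(!S) = True
      !S = False
    !Q && V = True
      !Q = True
Both conjuncts True, so the formula holds.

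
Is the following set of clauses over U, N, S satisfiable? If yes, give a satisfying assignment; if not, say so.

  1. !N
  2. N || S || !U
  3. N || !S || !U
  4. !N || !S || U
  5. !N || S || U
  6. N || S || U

Unit clause (!N) forces N = False.
Try U = True:
  (N || S || !U) forces S = True.
  clause (N || !S || !U) is falsified — backtrack.
So U = False.
  then (N || S || U) forces S = True.
All clauses satisfied.

U: False, N: False, S: True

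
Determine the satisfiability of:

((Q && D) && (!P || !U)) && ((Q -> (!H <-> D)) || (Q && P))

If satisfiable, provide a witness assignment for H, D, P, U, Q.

H=F; D=T; P=T; U=F; Q=T

  (Q && D) && (!P || !U) = True
    Q && D = True
    !P || !U = True
      !P = False
      !U = True
  (Q -> (!H <-> D)) || (Q && P) = True
    Q -> (!H <-> D) = True
      !H <-> D = True
        !H = True
    Q && P = True
Both conjuncts True, so the formula holds.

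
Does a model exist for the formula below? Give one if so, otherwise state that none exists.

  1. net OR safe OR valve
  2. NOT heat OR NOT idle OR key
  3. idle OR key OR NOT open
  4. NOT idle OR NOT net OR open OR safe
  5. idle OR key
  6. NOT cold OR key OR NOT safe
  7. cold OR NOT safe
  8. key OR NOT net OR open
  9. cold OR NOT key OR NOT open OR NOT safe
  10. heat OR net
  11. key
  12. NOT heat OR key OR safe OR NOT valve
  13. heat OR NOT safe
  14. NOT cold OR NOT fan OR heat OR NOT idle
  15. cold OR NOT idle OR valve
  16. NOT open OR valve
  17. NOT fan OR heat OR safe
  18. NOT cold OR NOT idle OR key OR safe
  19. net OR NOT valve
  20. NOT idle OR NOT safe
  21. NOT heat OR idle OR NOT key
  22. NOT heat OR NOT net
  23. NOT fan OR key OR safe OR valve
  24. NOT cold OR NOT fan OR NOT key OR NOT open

Unit clause (key) forces key = True.
Try heat = True:
  (NOT heat OR idle OR NOT key) forces idle = True.
  (NOT idle OR NOT safe) forces safe = False.
  (NOT heat OR NOT net) forces net = False.
  (net OR safe OR valve) forces valve = True.
  clause (net OR NOT valve) is falsified — backtrack.
So heat = False.
  then (heat OR net) forces net = True.
  then (heat OR NOT safe) forces safe = False.
  then (NOT fan OR heat OR safe) forces fan = False.
Set idle = False.
Set cold = True.
Set valve = True.
Set open = True.
All clauses satisfied.

heat = False; idle = False; cold = True; valve = True; key = True; net = True; safe = False; open = True; fan = False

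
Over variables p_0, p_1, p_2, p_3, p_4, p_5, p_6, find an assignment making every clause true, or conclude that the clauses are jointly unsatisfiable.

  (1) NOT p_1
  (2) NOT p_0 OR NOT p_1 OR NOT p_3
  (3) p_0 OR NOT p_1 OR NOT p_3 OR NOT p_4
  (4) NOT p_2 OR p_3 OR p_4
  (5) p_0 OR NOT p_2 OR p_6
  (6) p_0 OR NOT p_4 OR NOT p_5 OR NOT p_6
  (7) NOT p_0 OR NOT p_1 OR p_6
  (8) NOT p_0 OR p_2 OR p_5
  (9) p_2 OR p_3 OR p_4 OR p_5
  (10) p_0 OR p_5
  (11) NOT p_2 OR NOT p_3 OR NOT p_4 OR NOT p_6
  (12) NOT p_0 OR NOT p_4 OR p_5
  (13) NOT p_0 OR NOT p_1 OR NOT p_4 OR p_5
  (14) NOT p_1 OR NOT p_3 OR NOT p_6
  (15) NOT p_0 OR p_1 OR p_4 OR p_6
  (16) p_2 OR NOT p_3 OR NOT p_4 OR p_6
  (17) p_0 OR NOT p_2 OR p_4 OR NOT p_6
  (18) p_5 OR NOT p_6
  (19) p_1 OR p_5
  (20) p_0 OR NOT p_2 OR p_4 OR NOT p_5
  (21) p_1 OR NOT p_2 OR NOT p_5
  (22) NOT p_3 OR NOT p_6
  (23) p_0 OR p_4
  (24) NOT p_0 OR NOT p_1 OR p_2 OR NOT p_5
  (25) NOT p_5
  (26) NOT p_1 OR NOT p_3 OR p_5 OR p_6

Unsatisfiable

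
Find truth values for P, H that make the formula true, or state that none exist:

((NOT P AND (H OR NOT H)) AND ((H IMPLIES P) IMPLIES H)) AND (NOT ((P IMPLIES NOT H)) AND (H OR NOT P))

Case P = True: the conjunct NOT P is False.
Case P = False: the conjunct NOT ((P IMPLIES NOT H)) becomes NOT ((False IMPLIES NOT H)) = False.
Both cases fail — unsatisfiable.

UNSATISFIABLE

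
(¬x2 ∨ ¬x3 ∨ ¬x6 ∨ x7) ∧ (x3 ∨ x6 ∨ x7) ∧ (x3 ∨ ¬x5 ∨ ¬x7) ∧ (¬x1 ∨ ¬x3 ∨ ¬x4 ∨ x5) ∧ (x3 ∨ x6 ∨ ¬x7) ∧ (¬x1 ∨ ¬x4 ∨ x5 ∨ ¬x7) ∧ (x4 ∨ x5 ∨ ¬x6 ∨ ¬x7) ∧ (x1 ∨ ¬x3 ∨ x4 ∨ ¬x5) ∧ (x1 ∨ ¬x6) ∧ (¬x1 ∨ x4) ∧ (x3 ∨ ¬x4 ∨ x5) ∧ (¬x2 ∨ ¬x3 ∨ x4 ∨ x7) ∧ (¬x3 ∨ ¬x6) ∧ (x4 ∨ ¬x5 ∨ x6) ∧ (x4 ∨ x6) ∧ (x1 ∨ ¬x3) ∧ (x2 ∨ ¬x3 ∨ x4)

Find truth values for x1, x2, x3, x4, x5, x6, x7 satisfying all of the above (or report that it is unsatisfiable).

x1: True, x2: False, x3: True, x4: True, x5: True, x6: False, x7: True

Try x1 = False:
  (x1 ∨ ¬x6) forces x6 = False.
  (x4 ∨ x6) forces x4 = True.
  (x1 ∨ ¬x3) forces x3 = False.
  (x3 ∨ x6 ∨ x7) forces x7 = True.
  clause (x3 ∨ x6 ∨ ¬x7) is falsified — backtrack.
So x1 = True.
  then (¬x1 ∨ x4) forces x4 = True.
Set x2 = False.
Set x3 = True.
  then (¬x1 ∨ ¬x3 ∨ ¬x4 ∨ x5) forces x5 = True.
  then (¬x3 ∨ ¬x6) forces x6 = False.
Set x7 = True.
All clauses satisfied.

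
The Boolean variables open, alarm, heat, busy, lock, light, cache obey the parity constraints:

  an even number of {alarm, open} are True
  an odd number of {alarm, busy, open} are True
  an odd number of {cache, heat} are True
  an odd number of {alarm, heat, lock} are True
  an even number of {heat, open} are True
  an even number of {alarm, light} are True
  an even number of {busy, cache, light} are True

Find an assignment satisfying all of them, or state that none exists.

open = True; alarm = True; heat = True; busy = True; lock = True; light = True; cache = False

{alarm, open}: 2 true → even ✓
{alarm, busy, open}: 3 true → odd ✓
{cache, heat}: 1 true → odd ✓
{alarm, heat, lock}: 3 true → odd ✓
{heat, open}: 2 true → even ✓
{alarm, light}: 2 true → even ✓
{busy, cache, light}: 2 true → even ✓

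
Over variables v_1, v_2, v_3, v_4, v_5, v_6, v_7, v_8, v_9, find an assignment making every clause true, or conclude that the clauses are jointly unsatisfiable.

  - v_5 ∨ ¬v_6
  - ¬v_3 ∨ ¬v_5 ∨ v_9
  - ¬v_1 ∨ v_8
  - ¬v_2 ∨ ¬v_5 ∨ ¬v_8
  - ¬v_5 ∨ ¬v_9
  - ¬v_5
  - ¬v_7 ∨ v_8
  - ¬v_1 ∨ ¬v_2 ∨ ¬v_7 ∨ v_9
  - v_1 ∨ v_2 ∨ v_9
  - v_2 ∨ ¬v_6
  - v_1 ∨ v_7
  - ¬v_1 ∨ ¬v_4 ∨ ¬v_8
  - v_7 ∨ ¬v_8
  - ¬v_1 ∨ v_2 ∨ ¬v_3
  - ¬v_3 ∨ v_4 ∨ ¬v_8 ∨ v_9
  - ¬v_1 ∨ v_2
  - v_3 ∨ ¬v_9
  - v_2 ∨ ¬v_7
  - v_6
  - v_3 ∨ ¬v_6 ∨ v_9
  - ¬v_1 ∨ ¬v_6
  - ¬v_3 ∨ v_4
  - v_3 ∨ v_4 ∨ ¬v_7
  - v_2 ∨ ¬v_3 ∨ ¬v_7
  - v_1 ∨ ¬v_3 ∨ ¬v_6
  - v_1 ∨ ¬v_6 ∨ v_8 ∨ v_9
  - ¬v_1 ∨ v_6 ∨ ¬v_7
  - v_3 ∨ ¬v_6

UNSATISFIABLE

Case v_5 = True:
  Clause (¬v_5) is falsified — contradiction.
Case v_5 = False:
  (v_5 ∨ ¬v_6) forces v_6 = False.
  Clause (v_6) is falsified — contradiction.
Both cases fail, so the formula is unsatisfiable.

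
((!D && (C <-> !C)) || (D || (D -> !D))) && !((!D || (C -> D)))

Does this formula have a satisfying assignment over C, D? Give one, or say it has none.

The conjunct !((!D || (C -> D))) is unsatisfiable on its own:
  C=F, D=F: evaluates to False.
  C=F, D=T: evaluates to False.
  C=T, D=F: evaluates to False.
  C=T, D=T: evaluates to False.
So the whole conjunction is unsatisfiable.

No satisfying assignment exists.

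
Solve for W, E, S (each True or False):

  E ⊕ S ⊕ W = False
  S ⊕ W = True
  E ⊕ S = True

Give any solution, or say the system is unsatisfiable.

W=T, E=T, S=F

E ⊕ S ⊕ W = T ⊕ F ⊕ T = False ✓
S ⊕ W = F ⊕ T = True ✓
E ⊕ S = T ⊕ F = True ✓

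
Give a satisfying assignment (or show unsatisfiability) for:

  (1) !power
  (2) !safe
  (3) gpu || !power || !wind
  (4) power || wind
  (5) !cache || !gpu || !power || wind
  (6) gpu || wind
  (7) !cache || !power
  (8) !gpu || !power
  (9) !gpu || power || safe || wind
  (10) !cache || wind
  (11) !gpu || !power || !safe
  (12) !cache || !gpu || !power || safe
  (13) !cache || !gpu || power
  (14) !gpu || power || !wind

Unit clause (!power) forces power = False.
Unit clause (!safe) forces safe = False.
In (power || wind) only wind is left, so wind = True.
In (!gpu || power || !wind) only !gpu is left, so gpu = False.
Set cache = True.
All clauses satisfied.

cache: True, gpu: False, power: False, safe: False, wind: True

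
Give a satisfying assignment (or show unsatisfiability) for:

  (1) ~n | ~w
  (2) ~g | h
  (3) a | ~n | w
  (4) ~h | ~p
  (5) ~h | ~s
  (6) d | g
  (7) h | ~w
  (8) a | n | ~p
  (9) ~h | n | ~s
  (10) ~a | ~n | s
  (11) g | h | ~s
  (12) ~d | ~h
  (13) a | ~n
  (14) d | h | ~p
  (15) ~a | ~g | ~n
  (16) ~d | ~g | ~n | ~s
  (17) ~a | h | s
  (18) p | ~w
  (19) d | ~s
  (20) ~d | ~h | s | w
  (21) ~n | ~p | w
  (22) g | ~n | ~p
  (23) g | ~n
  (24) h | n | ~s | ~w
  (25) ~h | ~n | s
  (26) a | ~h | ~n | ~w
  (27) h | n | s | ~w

Try w = True:
  (~n | ~w) forces n = False.
  (h | ~w) forces h = True.
  (~h | ~p) forces p = False.
  clause (p | ~w) is falsified — backtrack.
So w = False.
Set d = True.
  then (~d | ~h) forces h = False.
  then (~g | h) forces g = False.
  then (g | h | ~s) forces s = False.
  then (~a | h | s) forces a = False.
  then (g | ~n) forces n = False.
  then (a | n | ~p) forces p = False.
All clauses satisfied.

w: False, d: True, h: False, a: False, g: False, n: False, s: False, p: False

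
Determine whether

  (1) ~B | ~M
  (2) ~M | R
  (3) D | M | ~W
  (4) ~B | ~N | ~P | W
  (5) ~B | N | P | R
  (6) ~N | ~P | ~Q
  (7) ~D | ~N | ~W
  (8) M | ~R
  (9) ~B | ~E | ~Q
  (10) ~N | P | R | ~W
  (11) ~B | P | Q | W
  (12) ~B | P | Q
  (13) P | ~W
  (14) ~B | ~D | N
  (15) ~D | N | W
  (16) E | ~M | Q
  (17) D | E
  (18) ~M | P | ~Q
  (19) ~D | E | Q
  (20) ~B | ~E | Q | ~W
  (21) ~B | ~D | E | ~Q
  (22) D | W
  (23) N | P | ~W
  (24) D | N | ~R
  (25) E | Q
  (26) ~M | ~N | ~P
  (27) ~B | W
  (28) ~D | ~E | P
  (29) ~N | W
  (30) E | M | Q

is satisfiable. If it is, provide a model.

Set N = False.
Set E = False.
  then (D | E) forces D = True.
  then (~D | E | Q) forces Q = True.
  then (~B | ~D | E | ~Q) forces B = False.
  then (~D | N | W) forces W = True.
  then (N | P | ~W) forces P = True.
Set M = False.
  then (M | ~R) forces R = False.
All clauses satisfied.

N=F, E=F, P=T, W=T, M=F, B=F, D=T, R=F, Q=T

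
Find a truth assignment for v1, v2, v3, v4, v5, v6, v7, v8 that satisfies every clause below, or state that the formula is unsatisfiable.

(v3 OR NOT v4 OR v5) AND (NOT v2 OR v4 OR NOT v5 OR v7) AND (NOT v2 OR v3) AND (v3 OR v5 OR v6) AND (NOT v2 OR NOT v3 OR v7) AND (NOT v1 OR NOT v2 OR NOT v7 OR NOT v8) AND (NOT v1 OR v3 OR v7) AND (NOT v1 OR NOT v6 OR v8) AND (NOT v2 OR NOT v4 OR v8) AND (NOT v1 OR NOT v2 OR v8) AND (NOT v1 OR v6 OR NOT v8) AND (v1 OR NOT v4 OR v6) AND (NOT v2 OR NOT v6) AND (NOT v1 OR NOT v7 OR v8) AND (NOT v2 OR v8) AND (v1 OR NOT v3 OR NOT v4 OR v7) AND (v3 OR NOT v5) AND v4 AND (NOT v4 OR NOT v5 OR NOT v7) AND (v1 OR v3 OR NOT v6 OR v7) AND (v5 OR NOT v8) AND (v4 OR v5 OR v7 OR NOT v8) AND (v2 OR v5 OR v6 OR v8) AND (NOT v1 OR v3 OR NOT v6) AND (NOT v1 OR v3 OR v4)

v1 = True; v2 = False; v3 = True; v4 = True; v5 = True; v6 = True; v7 = False; v8 = True

Unit clause (v4) forces v4 = True.
Set v1 = True.
Try v2 = True:
  (NOT v2 OR v3) forces v3 = True.
  (NOT v2 OR NOT v3 OR v7) forces v7 = True.
  (NOT v1 OR NOT v2 OR NOT v7 OR NOT v8) forces v8 = False.
  clause (NOT v2 OR NOT v4 OR v8) is falsified — backtrack.
So v2 = False.
Set v3 = True.
Set v5 = True.
  then (NOT v4 OR NOT v5 OR NOT v7) forces v7 = False.
Set v6 = True.
  then (NOT v1 OR NOT v6 OR v8) forces v8 = True.
All clauses satisfied.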